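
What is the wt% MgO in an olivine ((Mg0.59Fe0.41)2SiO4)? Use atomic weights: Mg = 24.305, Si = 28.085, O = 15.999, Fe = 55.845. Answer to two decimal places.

Molar mass of (Mg0.59Fe0.41)2SiO4 = 1.18·24.305 + 0.82·55.845 + 1·28.085 + 4·15.999 = 166.554 g/mol.
Each formula unit contains 1.18 Mg, equivalent to 1.18/1 = 1.1800 mol MgO.
M(MgO) = 1×24.305 + 1×15.999 = 40.304 g/mol.
Mass of MgO per formula unit = 1.1800 × 40.304 = 47.559 g.
MgO wt% = 47.559 / 166.554 × 100 = 28.55%.

28.55 wt%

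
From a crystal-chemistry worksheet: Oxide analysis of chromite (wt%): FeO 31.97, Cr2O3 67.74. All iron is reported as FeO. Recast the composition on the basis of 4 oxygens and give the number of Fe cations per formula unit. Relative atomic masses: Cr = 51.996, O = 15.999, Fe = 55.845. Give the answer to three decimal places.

0.999 Fe apfu

FeO (M=71.844): mol = 0.44499; Fe = 0.44499, O = 0.44499.
Cr2O3 (M=151.989): mol = 0.44569; Cr = 0.89138, O = 1.33707.
ΣO = 1.78206; factor = 4/ΣO = 2.24459.
Fe apfu = 0.44499 × 2.24459 = 0.999.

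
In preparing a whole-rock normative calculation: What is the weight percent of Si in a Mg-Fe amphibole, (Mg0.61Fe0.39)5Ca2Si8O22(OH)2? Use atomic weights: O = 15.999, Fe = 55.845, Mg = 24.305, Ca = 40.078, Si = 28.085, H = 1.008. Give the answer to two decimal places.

M((Mg0.61Fe0.39)5Ca2Si8O22(OH)2) = 873.856 g/mol.
Si contributes 8 × 28.085 = 224.680 g per mole.
224.680/873.856 = 0.2571 → 25.71%.

25.71 mass %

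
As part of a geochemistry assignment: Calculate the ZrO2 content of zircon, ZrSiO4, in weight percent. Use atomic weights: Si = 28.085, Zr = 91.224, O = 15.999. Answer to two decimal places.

Formula mass = 183.305 g/mol.
1 Zr → 1.0000 mol ZrO2 per formula unit; M(ZrO2) = 123.222, so ZrO2 mass = 123.222 g.
123.222/183.305 × 100 = 67.22 wt%.

67.22 wt%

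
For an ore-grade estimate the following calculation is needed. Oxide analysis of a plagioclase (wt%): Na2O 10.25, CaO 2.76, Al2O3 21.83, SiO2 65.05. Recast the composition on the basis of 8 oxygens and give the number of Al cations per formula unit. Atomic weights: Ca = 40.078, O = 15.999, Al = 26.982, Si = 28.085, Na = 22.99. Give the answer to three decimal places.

1.133 Al apfu

10.25 wt% Na2O ÷ 61.979 g/mol = 0.16538 mol, giving 0.33076 Na and 0.16538 O.
2.76 wt% CaO ÷ 56.077 g/mol = 0.04922 mol, giving 0.04922 Ca and 0.04922 O.
21.83 wt% Al2O3 ÷ 101.961 g/mol = 0.21410 mol, giving 0.42820 Al and 0.64230 O.
65.05 wt% SiO2 ÷ 60.083 g/mol = 1.08267 mol, giving 1.08267 Si and 2.16534 O.
Oxygen sums to 3.02224; scaling by 8/3.02224 = 2.64704 puts the formula on 8 O.
Al: 0.42820 × 2.64704 = 1.133 atoms per formula unit.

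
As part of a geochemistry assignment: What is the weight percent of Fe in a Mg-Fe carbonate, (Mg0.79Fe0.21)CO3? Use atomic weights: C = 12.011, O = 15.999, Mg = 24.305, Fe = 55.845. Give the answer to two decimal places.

M((Mg0.79Fe0.21)CO3) = 90.936 g/mol.
Fe contributes 0.21 × 55.845 = 11.727 g per mole.
11.727/90.936 = 0.1290 → 12.90%.

12.90 weight percent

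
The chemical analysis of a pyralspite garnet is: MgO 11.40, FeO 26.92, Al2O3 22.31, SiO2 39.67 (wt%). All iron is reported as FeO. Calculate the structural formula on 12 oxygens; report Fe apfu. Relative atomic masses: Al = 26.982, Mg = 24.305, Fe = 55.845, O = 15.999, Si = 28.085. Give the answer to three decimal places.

11.40 wt% MgO ÷ 40.304 g/mol = 0.28285 mol, giving 0.28285 Mg and 0.28285 O.
26.92 wt% FeO ÷ 71.844 g/mol = 0.37470 mol, giving 0.37470 Fe and 0.37470 O.
22.31 wt% Al2O3 ÷ 101.961 g/mol = 0.21881 mol, giving 0.43762 Al and 0.65643 O.
39.67 wt% SiO2 ÷ 60.083 g/mol = 0.66025 mol, giving 0.66025 Si and 1.32050 O.
Oxygen sums to 2.63448; scaling by 12/2.63448 = 4.55498 puts the formula on 12 O.
Fe: 0.37470 × 4.55498 = 1.707 atoms per formula unit.

1.707 Fe apfu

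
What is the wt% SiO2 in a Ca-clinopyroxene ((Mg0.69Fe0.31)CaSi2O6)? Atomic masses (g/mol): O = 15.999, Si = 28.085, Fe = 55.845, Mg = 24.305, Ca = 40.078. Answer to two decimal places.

53.09 wt%

Molar mass of (Mg0.69Fe0.31)CaSi2O6 = 0.69·24.305 + 0.31·55.845 + 1·40.078 + 2·28.085 + 6·15.999 = 226.324 g/mol.
Each formula unit contains 2 Si, equivalent to 2/1 = 2.0000 mol SiO2.
M(SiO2) = 1×28.085 + 2×15.999 = 60.083 g/mol.
Mass of SiO2 per formula unit = 2.0000 × 60.083 = 120.166 g.
SiO2 wt% = 120.166 / 226.324 × 100 = 53.09%.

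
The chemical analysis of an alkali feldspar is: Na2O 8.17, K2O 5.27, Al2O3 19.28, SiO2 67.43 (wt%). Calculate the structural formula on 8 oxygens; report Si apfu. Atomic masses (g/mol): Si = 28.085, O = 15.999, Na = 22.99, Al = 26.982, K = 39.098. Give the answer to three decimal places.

2.993 Si apfu

Na2O: 8.17/61.979 = 0.13182 mol → 0.26364 mol Na, 0.13182 mol O.
K2O: 5.27/94.195 = 0.05595 mol → 0.11190 mol K, 0.05595 mol O.
Al2O3: 19.28/101.961 = 0.18909 mol → 0.37818 mol Al, 0.56727 mol O.
SiO2: 67.43/60.083 = 1.12228 mol → 1.12228 mol Si, 2.24456 mol O.
Total oxygen = 2.99960 mol. Normalization factor = 8/2.99960 = 2.66702.
Si per 8 O = 1.12228 × 2.66702 = 2.993.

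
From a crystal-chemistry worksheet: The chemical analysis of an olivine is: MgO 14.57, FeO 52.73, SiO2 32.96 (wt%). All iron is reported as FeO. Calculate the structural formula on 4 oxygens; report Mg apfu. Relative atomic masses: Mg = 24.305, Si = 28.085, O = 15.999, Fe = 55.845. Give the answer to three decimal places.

MgO: 14.57/40.304 = 0.36150 mol → 0.36150 mol Mg, 0.36150 mol O.
FeO: 52.73/71.844 = 0.73395 mol → 0.73395 mol Fe, 0.73395 mol O.
SiO2: 32.96/60.083 = 0.54857 mol → 0.54857 mol Si, 1.09714 mol O.
Total oxygen = 2.19259 mol. Normalization factor = 4/2.19259 = 1.82433.
Mg per 4 O = 0.36150 × 1.82433 = 0.659.

0.659 Mg apfu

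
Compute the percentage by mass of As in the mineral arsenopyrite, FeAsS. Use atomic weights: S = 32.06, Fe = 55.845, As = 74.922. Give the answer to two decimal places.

M(FeAsS) = 162.827 g/mol.
As contributes 1 × 74.922 = 74.922 g per mole.
74.922/162.827 = 0.4601 → 46.01%.

46.01 mass %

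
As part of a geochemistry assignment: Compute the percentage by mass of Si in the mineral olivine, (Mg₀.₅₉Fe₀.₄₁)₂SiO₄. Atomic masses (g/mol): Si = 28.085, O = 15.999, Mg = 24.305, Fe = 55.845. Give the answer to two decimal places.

Molar mass of (Mg₀.₅₉Fe₀.₄₁)₂SiO₄: 1.18*24.305 + 0.82*55.845 + 1*28.085 + 4*15.999 = 166.554 g/mol.
Mass of Si per formula unit: 1 × 28.085 = 28.085 g.
Weight fraction Si = 28.085 / 166.554 = 0.1686.

16.86 wt%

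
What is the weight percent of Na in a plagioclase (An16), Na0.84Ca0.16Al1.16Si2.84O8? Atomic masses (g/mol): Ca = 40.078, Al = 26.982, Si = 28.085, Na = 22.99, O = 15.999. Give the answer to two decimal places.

7.29 wt%

Formula mass = 0.84·22.99 + 0.16·40.078 + 1.16·26.982 + 2.84·28.085 + 8·15.999 = 264.777 g/mol, of which 19.312 g is Na.
So Na makes up 19.312/264.777 = 0.0729 of the mass, i.e. 7.29%.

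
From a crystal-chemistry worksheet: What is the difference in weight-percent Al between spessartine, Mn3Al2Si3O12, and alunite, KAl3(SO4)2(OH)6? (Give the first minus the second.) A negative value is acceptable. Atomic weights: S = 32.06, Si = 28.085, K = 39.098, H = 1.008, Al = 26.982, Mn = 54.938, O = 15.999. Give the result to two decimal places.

-8.64 percentage points

First mineral: 53.964 g Al in 495.021 g formula = 10.90 wt% Al.
Second mineral: 80.946 g Al in 414.198 g formula = 19.54 wt% Al.
10.90% − 19.54% gives a difference of -8.64 percentage points.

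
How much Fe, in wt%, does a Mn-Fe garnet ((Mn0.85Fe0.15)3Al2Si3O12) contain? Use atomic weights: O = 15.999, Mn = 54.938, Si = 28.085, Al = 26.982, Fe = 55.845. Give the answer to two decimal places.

5.07 wt%

M((Mn0.85Fe0.15)3Al2Si3O12) = 495.429 g/mol.
Fe contributes 0.45 × 55.845 = 25.130 g per mole.
25.130/495.429 = 0.0507 → 5.07%.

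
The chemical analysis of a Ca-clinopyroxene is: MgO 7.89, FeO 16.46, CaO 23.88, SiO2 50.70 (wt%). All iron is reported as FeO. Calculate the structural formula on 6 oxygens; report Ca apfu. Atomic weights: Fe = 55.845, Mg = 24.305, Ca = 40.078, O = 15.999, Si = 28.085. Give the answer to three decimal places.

7.89 wt% MgO ÷ 40.304 g/mol = 0.19576 mol, giving 0.19576 Mg and 0.19576 O.
16.46 wt% FeO ÷ 71.844 g/mol = 0.22911 mol, giving 0.22911 Fe and 0.22911 O.
23.88 wt% CaO ÷ 56.077 g/mol = 0.42584 mol, giving 0.42584 Ca and 0.42584 O.
50.70 wt% SiO2 ÷ 60.083 g/mol = 0.84383 mol, giving 0.84383 Si and 1.68766 O.
Oxygen sums to 2.53837; scaling by 6/2.53837 = 2.36372 puts the formula on 6 O.
Ca: 0.42584 × 2.36372 = 1.007 atoms per formula unit.

1.007 Ca apfu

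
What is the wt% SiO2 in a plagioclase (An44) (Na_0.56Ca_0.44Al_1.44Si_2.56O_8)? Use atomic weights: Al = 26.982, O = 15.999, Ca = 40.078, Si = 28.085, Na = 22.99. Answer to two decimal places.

M(Na_0.56Ca_0.44Al_1.44Si_2.56O_8) = 269.252 g/mol; M(SiO2) = 60.083 g/mol.
Moles SiO2 per formula unit = 2.56 Si ÷ 1 = 2.5600.
SiO2 fraction = (2.5600 × 60.083) / 269.252 = 153.812/269.252 = 0.5713.

57.13 wt%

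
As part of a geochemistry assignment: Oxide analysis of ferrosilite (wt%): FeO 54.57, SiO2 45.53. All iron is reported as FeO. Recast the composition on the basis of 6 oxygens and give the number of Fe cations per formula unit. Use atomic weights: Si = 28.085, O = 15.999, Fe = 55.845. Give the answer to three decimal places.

FeO: 54.57/71.844 = 0.75956 mol → 0.75956 mol Fe, 0.75956 mol O.
SiO2: 45.53/60.083 = 0.75779 mol → 0.75779 mol Si, 1.51558 mol O.
Total oxygen = 2.27514 mol. Normalization factor = 6/2.27514 = 2.63720.
Fe per 6 O = 0.75956 × 2.63720 = 2.003.

2.003 Fe apfu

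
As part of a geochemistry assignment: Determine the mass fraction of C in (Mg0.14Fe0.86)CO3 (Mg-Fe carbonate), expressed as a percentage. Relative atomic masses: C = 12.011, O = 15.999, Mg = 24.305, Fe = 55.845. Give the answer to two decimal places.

Molar mass of (Mg0.14Fe0.86)CO3: 0.14·24.305 + 0.86·55.845 + 1·12.011 + 3·15.999 = 111.437 g/mol.
Mass of C per formula unit: 1 × 12.011 = 12.011 g.
Weight fraction C = 12.011 / 111.437 = 0.1078.

10.78 mass %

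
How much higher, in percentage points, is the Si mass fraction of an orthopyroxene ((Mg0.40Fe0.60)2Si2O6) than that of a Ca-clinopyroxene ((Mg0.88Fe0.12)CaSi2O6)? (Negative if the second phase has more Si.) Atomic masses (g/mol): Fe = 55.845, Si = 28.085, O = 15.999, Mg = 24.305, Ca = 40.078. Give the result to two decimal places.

First mineral: 56.170 g Si in 238.622 g formula = 23.54 wt% Si.
Second mineral: 56.170 g Si in 220.332 g formula = 25.49 wt% Si.
23.54% − 25.49% gives a difference of -1.95 percentage points.

-1.95 percentage points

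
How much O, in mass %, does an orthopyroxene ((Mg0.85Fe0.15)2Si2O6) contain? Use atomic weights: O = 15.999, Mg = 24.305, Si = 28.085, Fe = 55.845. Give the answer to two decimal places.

45.66 mass %

Formula mass = 1.70*24.305 + 0.30*55.845 + 2*28.085 + 6*15.999 = 210.236 g/mol, of which 95.994 g is O.
So O makes up 95.994/210.236 = 0.4566 of the mass, i.e. 45.66%.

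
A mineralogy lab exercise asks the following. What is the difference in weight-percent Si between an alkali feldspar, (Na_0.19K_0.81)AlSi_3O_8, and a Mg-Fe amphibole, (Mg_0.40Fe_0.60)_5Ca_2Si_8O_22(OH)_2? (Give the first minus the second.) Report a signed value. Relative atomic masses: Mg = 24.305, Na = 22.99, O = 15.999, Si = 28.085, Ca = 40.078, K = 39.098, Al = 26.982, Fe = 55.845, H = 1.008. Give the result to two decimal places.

First mineral: 84.255 g Si in 275.266 g formula = 30.61 wt% Si.
Second mineral: 224.680 g Si in 906.973 g formula = 24.77 wt% Si.
30.61% − 24.77% gives a difference of 5.84 percentage points.

5.84 percentage points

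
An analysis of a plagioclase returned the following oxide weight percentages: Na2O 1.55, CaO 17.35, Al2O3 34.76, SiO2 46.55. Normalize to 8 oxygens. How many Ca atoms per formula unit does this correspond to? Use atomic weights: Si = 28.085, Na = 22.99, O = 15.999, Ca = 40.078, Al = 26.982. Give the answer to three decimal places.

Na2O (M=61.979): mol = 0.02501; Na = 0.05002, O = 0.02501.
CaO (M=56.077): mol = 0.30940; Ca = 0.30940, O = 0.30940.
Al2O3 (M=101.961): mol = 0.34091; Al = 0.68182, O = 1.02273.
SiO2 (M=60.083): mol = 0.77476; Si = 0.77476, O = 1.54952.
ΣO = 2.90666; factor = 8/ΣO = 2.75230.
Ca apfu = 0.30940 × 2.75230 = 0.852.

0.852 Ca apfu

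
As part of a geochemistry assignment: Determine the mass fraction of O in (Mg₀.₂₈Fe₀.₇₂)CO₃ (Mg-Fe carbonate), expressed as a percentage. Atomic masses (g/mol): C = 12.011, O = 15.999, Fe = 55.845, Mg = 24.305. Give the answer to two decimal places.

44.85 mass %

Formula mass = 0.28*24.305 + 0.72*55.845 + 1*12.011 + 3*15.999 = 107.022 g/mol, of which 47.997 g is O.
So O makes up 47.997/107.022 = 0.4485 of the mass, i.e. 44.85%.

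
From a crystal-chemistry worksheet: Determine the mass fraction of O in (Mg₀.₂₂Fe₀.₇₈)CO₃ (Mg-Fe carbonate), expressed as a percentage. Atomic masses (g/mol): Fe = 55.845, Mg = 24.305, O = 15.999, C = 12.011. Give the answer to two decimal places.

M((Mg₀.₂₂Fe₀.₇₈)CO₃) = 108.914 g/mol.
O contributes 3 × 15.999 = 47.997 g per mole.
47.997/108.914 = 0.4407 → 44.07%.

44.07 mass %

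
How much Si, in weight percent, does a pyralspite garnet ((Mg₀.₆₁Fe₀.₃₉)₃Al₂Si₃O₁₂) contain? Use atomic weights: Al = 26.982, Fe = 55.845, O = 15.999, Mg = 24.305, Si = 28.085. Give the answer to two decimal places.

19.15 weight percent

Formula mass = 1.83*24.305 + 1.17*55.845 + 2*26.982 + 3*28.085 + 12*15.999 = 440.024 g/mol, of which 84.255 g is Si.
So Si makes up 84.255/440.024 = 0.1915 of the mass, i.e. 19.15%.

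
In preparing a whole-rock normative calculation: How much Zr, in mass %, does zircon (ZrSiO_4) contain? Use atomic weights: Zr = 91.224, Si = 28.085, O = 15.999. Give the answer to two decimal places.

49.77 mass %

Molar mass of ZrSiO_4: 1*91.224 + 1*28.085 + 4*15.999 = 183.305 g/mol.
Mass of Zr per formula unit: 1 × 91.224 = 91.224 g.
Weight fraction Zr = 91.224 / 183.305 = 0.4977.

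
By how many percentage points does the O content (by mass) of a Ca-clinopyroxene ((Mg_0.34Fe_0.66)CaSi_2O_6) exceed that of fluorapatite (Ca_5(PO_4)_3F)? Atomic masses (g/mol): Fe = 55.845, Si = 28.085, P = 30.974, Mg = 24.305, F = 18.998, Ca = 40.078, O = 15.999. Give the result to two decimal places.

2.37 percentage points

First mineral: 95.994 g O in 237.363 g formula = 40.44 wt% O.
Second mineral: 191.988 g O in 504.298 g formula = 38.07 wt% O.
40.44% − 38.07% gives a difference of 2.37 percentage points.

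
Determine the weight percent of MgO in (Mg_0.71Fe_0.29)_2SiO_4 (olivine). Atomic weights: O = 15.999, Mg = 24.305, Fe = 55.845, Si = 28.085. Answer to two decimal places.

36.00 wt%

Formula mass = 158.984 g/mol.
1.42 Mg → 1.4200 mol MgO per formula unit; M(MgO) = 40.304, so MgO mass = 57.232 g.
57.232/158.984 × 100 = 36.00 wt%.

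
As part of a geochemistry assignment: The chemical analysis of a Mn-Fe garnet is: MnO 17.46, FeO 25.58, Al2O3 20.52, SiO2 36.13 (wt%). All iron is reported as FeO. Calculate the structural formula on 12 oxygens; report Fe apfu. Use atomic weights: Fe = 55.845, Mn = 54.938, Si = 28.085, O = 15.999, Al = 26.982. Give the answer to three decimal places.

MnO (M=70.937): mol = 0.24613; Mn = 0.24613, O = 0.24613.
FeO (M=71.844): mol = 0.35605; Fe = 0.35605, O = 0.35605.
Al2O3 (M=101.961): mol = 0.20125; Al = 0.40250, O = 0.60375.
SiO2 (M=60.083): mol = 0.60133; Si = 0.60133, O = 1.20266.
ΣO = 2.40859; factor = 12/ΣO = 4.98217.
Fe apfu = 0.35605 × 4.98217 = 1.774.

1.774 Fe apfu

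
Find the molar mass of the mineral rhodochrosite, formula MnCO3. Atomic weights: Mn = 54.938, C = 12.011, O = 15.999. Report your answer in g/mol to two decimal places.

M = 1·54.938 + 1·12.011 + 3·15.999

114.95 g/mol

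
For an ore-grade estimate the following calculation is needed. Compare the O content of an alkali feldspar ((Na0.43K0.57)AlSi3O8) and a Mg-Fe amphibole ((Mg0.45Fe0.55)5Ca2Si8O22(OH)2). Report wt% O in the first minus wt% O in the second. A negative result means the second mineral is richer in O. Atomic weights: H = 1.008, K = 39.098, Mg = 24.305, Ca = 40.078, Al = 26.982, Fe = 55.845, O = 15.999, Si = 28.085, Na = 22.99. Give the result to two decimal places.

First mineral: 127.992 g O in 271.401 g formula = 47.16 wt% O.
Second mineral: 383.976 g O in 899.088 g formula = 42.71 wt% O.
47.16% − 42.71% gives a difference of 4.45 percentage points.

4.45 percentage points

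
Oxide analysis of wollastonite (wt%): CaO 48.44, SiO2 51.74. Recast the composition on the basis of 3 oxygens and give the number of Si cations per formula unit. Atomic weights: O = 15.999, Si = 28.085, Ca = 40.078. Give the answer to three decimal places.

0.999 Si apfu

48.44 wt% CaO ÷ 56.077 g/mol = 0.86381 mol, giving 0.86381 Ca and 0.86381 O.
51.74 wt% SiO2 ÷ 60.083 g/mol = 0.86114 mol, giving 0.86114 Si and 1.72228 O.
Oxygen sums to 2.58609; scaling by 3/2.58609 = 1.16005 puts the formula on 3 O.
Si: 0.86114 × 1.16005 = 0.999 atoms per formula unit.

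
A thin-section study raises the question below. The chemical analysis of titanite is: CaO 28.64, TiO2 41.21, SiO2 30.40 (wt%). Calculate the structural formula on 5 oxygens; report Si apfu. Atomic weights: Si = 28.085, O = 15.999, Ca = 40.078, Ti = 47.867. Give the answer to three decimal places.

0.990 Si apfu

CaO: 28.64/56.077 = 0.51073 mol → 0.51073 mol Ca, 0.51073 mol O.
TiO2: 41.21/79.865 = 0.51600 mol → 0.51600 mol Ti, 1.03200 mol O.
SiO2: 30.40/60.083 = 0.50597 mol → 0.50597 mol Si, 1.01194 mol O.
Total oxygen = 2.55467 mol. Normalization factor = 5/2.55467 = 1.95720.
Si per 5 O = 0.50597 × 1.95720 = 0.990.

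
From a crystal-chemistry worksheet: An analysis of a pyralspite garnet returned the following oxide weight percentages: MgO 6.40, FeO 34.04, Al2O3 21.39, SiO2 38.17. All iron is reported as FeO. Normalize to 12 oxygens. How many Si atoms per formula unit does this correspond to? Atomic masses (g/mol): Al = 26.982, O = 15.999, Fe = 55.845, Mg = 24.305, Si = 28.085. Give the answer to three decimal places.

6.40 wt% MgO ÷ 40.304 g/mol = 0.15879 mol, giving 0.15879 Mg and 0.15879 O.
34.04 wt% FeO ÷ 71.844 g/mol = 0.47380 mol, giving 0.47380 Fe and 0.47380 O.
21.39 wt% Al2O3 ÷ 101.961 g/mol = 0.20979 mol, giving 0.41958 Al and 0.62937 O.
38.17 wt% SiO2 ÷ 60.083 g/mol = 0.63529 mol, giving 0.63529 Si and 1.27058 O.
Oxygen sums to 2.53254; scaling by 12/2.53254 = 4.73833 puts the formula on 12 O.
Si: 0.63529 × 4.73833 = 3.010 atoms per formula unit.

3.010 Si apfu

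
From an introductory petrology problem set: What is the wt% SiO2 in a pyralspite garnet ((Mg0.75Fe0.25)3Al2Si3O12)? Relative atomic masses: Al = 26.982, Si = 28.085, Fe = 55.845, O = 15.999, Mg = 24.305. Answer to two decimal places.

Formula mass = 426.777 g/mol.
3 Si → 3.0000 mol SiO2 per formula unit; M(SiO2) = 60.083, so SiO2 mass = 180.249 g.
180.249/426.777 × 100 = 42.23 wt%.

42.23 wt%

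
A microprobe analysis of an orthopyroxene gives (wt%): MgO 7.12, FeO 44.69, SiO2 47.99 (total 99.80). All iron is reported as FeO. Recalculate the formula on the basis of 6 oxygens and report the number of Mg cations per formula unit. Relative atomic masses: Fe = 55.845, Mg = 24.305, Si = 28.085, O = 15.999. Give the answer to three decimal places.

0.442 Mg apfu

MgO (M=40.304): mol = 0.17666; Mg = 0.17666, O = 0.17666.
FeO (M=71.844): mol = 0.62204; Fe = 0.62204, O = 0.62204.
SiO2 (M=60.083): mol = 0.79873; Si = 0.79873, O = 1.59746.
ΣO = 2.39616; factor = 6/ΣO = 2.50401.
Mg apfu = 0.17666 × 2.50401 = 0.442.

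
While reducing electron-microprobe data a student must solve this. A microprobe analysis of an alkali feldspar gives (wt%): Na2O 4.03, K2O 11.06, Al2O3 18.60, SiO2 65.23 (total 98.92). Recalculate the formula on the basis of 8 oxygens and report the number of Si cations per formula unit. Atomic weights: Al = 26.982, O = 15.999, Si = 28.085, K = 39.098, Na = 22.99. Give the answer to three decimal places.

2.994 Si apfu

Na2O (M=61.979): mol = 0.06502; Na = 0.13004, O = 0.06502.
K2O (M=94.195): mol = 0.11742; K = 0.23484, O = 0.11742.
Al2O3 (M=101.961): mol = 0.18242; Al = 0.36484, O = 0.54726.
SiO2 (M=60.083): mol = 1.08566; Si = 1.08566, O = 2.17132.
ΣO = 2.90102; factor = 8/ΣO = 2.75765.
Si apfu = 1.08566 × 2.75765 = 2.994.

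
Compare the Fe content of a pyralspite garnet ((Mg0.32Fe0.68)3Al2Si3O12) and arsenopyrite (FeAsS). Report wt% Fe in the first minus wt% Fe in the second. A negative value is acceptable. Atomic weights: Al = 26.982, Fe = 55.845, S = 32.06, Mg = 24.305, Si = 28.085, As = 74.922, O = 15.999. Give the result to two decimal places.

First mineral: 113.924 g Fe in 467.464 g formula = 24.37 wt% Fe.
Second mineral: 55.845 g Fe in 162.827 g formula = 34.30 wt% Fe.
24.37% − 34.30% gives a difference of -9.93 percentage points.

-9.93 percentage points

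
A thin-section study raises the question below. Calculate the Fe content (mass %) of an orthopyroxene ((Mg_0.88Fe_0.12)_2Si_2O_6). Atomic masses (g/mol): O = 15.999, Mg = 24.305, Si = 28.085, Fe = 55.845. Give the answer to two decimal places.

6.43 mass %

M((Mg_0.88Fe_0.12)_2Si_2O_6) = 208.344 g/mol.
Fe contributes 0.24 × 55.845 = 13.403 g per mole.
13.403/208.344 = 0.0643 → 6.43%.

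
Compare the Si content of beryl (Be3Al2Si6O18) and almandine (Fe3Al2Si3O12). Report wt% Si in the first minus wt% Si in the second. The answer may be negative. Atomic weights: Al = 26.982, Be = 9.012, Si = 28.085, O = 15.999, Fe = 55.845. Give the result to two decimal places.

Si in Be3Al2Si6O18: molar mass 537.492 g/mol; 6×28.085 = 168.510 g → 31.35 wt%.
Si in Fe3Al2Si3O12: molar mass 497.742 g/mol; 3×28.085 = 84.255 g → 16.93 wt%.
Difference = 31.35 − 16.93 = 14.42 percentage points.

14.42 percentage points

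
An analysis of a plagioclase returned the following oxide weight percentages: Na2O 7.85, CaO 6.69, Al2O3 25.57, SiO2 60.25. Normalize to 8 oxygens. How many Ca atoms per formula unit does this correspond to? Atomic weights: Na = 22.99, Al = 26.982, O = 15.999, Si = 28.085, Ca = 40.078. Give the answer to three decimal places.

0.318 Ca apfu

Na2O: 7.85/61.979 = 0.12666 mol → 0.25332 mol Na, 0.12666 mol O.
CaO: 6.69/56.077 = 0.11930 mol → 0.11930 mol Ca, 0.11930 mol O.
Al2O3: 25.57/101.961 = 0.25078 mol → 0.50156 mol Al, 0.75234 mol O.
SiO2: 60.25/60.083 = 1.00278 mol → 1.00278 mol Si, 2.00556 mol O.
Total oxygen = 3.00386 mol. Normalization factor = 8/3.00386 = 2.66324.
Ca per 8 O = 0.11930 × 2.66324 = 0.318.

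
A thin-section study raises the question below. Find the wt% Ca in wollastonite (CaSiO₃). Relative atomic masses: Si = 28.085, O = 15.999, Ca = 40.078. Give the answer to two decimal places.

Molar mass of CaSiO₃: 1·40.078 + 1·28.085 + 3·15.999 = 116.160 g/mol.
Mass of Ca per formula unit: 1 × 40.078 = 40.078 g.
Weight fraction Ca = 40.078 / 116.160 = 0.3450.

34.50 weight percent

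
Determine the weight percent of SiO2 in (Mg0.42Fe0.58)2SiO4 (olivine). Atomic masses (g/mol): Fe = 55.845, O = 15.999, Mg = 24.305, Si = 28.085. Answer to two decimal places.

33.89 wt%

M((Mg0.42Fe0.58)2SiO4) = 177.277 g/mol; M(SiO2) = 60.083 g/mol.
Moles SiO2 per formula unit = 1 Si ÷ 1 = 1.0000.
SiO2 fraction = (1.0000 × 60.083) / 177.277 = 60.083/177.277 = 0.3389.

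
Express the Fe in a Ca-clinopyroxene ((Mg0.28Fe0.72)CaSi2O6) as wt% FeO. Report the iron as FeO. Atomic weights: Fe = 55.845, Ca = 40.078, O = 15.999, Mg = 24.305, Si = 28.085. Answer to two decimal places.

21.62 wt%

M((Mg0.28Fe0.72)CaSi2O6) = 239.256 g/mol; M(FeO) = 71.844 g/mol.
Moles FeO per formula unit = 0.72 Fe ÷ 1 = 0.7200.
FeO fraction = (0.7200 × 71.844) / 239.256 = 51.728/239.256 = 0.2162.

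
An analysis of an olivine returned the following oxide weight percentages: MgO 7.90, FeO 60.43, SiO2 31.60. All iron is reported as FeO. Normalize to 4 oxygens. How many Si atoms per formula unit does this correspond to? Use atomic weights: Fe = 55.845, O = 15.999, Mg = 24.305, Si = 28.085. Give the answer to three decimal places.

1.007 Si apfu

7.90 wt% MgO ÷ 40.304 g/mol = 0.19601 mol, giving 0.19601 Mg and 0.19601 O.
60.43 wt% FeO ÷ 71.844 g/mol = 0.84113 mol, giving 0.84113 Fe and 0.84113 O.
31.60 wt% SiO2 ÷ 60.083 g/mol = 0.52594 mol, giving 0.52594 Si and 1.05188 O.
Oxygen sums to 2.08902; scaling by 4/2.08902 = 1.91477 puts the formula on 4 O.
Si: 0.52594 × 1.91477 = 1.007 atoms per formula unit.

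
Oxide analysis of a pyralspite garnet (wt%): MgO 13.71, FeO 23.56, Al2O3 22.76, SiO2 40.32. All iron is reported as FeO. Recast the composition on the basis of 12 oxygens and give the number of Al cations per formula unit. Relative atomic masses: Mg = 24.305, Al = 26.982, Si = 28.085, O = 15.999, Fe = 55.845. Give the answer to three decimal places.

1.999 Al apfu

13.71 wt% MgO ÷ 40.304 g/mol = 0.34016 mol, giving 0.34016 Mg and 0.34016 O.
23.56 wt% FeO ÷ 71.844 g/mol = 0.32793 mol, giving 0.32793 Fe and 0.32793 O.
22.76 wt% Al2O3 ÷ 101.961 g/mol = 0.22322 mol, giving 0.44644 Al and 0.66966 O.
40.32 wt% SiO2 ÷ 60.083 g/mol = 0.67107 mol, giving 0.67107 Si and 1.34214 O.
Oxygen sums to 2.67989; scaling by 12/2.67989 = 4.47780 puts the formula on 12 O.
Al: 0.44644 × 4.47780 = 1.999 atoms per formula unit.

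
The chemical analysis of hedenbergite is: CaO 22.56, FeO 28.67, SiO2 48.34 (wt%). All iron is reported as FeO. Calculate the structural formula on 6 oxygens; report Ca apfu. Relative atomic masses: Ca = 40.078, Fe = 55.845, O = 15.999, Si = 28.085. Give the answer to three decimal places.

CaO: 22.56/56.077 = 0.40230 mol → 0.40230 mol Ca, 0.40230 mol O.
FeO: 28.67/71.844 = 0.39906 mol → 0.39906 mol Fe, 0.39906 mol O.
SiO2: 48.34/60.083 = 0.80455 mol → 0.80455 mol Si, 1.60910 mol O.
Total oxygen = 2.41046 mol. Normalization factor = 6/2.41046 = 2.48915.
Ca per 6 O = 0.40230 × 2.48915 = 1.001.

1.001 Ca apfu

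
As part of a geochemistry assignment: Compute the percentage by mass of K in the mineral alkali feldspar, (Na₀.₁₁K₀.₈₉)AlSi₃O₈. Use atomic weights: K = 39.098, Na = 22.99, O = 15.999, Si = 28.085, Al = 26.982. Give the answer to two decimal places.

12.58 wt%

M((Na₀.₁₁K₀.₈₉)AlSi₃O₈) = 276.555 g/mol.
K contributes 0.89 × 39.098 = 34.797 g per mole.
34.797/276.555 = 0.1258 → 12.58%.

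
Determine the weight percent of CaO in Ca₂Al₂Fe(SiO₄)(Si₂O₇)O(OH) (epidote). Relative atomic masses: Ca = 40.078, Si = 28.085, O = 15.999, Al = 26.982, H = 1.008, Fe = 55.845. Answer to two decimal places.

Formula mass = 483.215 g/mol.
2 Ca → 2.0000 mol CaO per formula unit; M(CaO) = 56.077, so CaO mass = 112.154 g.
112.154/483.215 × 100 = 23.21 wt%.

23.21 wt%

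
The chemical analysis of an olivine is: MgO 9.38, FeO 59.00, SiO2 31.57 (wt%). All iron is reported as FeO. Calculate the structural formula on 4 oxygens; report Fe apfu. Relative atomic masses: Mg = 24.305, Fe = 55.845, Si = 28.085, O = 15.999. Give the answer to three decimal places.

1.561 Fe apfu

9.38 wt% MgO ÷ 40.304 g/mol = 0.23273 mol, giving 0.23273 Mg and 0.23273 O.
59.00 wt% FeO ÷ 71.844 g/mol = 0.82122 mol, giving 0.82122 Fe and 0.82122 O.
31.57 wt% SiO2 ÷ 60.083 g/mol = 0.52544 mol, giving 0.52544 Si and 1.05088 O.
Oxygen sums to 2.10483; scaling by 4/2.10483 = 1.90039 puts the formula on 4 O.
Fe: 0.82122 × 1.90039 = 1.561 atoms per formula unit.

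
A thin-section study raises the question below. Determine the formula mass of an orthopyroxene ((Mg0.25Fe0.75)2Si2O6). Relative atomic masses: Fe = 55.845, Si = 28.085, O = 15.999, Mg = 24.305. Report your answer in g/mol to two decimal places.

Mg: 0.50 × 24.305 = 12.1525
Fe: 1.50 × 55.845 = 83.7675
Si: 2 × 28.085 = 56.1700
O: 6 × 15.999 = 95.9940
Summing the contributions gives the formula mass.

248.08 g/mol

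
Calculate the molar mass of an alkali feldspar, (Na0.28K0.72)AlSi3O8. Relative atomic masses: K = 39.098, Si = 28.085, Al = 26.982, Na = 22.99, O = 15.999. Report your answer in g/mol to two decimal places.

Na: 0.28 × 22.99 = 6.4372
K: 0.72 × 39.098 = 28.1506
Al: 1 × 26.982 = 26.9820
Si: 3 × 28.085 = 84.2550
O: 8 × 15.999 = 127.9920
Summing the contributions gives the formula mass.

273.82 g/mol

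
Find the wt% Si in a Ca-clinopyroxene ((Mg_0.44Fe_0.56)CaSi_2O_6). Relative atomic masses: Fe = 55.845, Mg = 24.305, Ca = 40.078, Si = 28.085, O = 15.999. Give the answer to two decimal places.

M((Mg_0.44Fe_0.56)CaSi_2O_6) = 234.209 g/mol.
Si contributes 2 × 28.085 = 56.170 g per mole.
56.170/234.209 = 0.2398 → 23.98%.

23.98 wt%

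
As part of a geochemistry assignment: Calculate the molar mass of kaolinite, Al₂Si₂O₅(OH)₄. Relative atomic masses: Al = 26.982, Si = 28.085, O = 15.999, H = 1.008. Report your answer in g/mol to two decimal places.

Al: 2 × 26.982 = 53.9640
Si: 2 × 28.085 = 56.1700
O: 9 × 15.999 = 143.9910
H: 4 × 1.008 = 4.0320
Summing the contributions gives the formula mass.

258.16 g/mol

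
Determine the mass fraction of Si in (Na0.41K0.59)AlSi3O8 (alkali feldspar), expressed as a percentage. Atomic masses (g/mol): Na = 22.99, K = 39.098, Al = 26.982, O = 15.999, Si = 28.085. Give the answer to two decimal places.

Formula mass = 0.41·22.99 + 0.59·39.098 + 1·26.982 + 3·28.085 + 8·15.999 = 271.723 g/mol, of which 84.255 g is Si.
So Si makes up 84.255/271.723 = 0.3101 of the mass, i.e. 31.01%.

31.01 weight percent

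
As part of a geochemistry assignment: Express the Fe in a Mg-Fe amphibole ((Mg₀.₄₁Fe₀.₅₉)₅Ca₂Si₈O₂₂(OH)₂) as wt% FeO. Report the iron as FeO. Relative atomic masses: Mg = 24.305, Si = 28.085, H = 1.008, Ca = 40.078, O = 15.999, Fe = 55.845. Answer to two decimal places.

Molar mass of (Mg₀.₄₁Fe₀.₅₉)₅Ca₂Si₈O₂₂(OH)₂ = 2.05·24.305 + 2.95·55.845 + 2·40.078 + 8·28.085 + 24·15.999 + 2·1.008 = 905.396 g/mol.
Each formula unit contains 2.95 Fe, equivalent to 2.95/1 = 2.9500 mol FeO.
M(FeO) = 1×55.845 + 1×15.999 = 71.844 g/mol.
Mass of FeO per formula unit = 2.9500 × 71.844 = 211.940 g.
FeO wt% = 211.940 / 905.396 × 100 = 23.41%.

23.41 wt%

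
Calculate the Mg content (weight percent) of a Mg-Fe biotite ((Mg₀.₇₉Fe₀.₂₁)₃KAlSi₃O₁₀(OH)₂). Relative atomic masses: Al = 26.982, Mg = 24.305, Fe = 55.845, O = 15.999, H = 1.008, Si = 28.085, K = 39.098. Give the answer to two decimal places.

13.18 weight percent

M((Mg₀.₇₉Fe₀.₂₁)₃KAlSi₃O₁₀(OH)₂) = 437.124 g/mol.
Mg contributes 2.37 × 24.305 = 57.603 g per mole.
57.603/437.124 = 0.1318 → 13.18%.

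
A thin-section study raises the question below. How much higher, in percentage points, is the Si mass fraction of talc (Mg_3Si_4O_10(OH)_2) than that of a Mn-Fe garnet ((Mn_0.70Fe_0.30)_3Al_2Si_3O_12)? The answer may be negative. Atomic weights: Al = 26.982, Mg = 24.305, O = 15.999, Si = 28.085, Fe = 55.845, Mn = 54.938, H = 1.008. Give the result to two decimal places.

Si in Mg_3Si_4O_10(OH)_2: molar mass 379.259 g/mol; 4×28.085 = 112.340 g → 29.62 wt%.
Si in (Mn_0.70Fe_0.30)_3Al_2Si_3O_12: molar mass 495.837 g/mol; 3×28.085 = 84.255 g → 16.99 wt%.
Difference = 29.62 − 16.99 = 12.63 percentage points.

12.63 percentage points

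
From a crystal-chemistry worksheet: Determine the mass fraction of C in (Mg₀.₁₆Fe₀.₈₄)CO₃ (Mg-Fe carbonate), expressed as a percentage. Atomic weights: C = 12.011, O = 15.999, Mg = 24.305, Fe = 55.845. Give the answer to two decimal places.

M((Mg₀.₁₆Fe₀.₈₄)CO₃) = 110.807 g/mol.
C contributes 1 × 12.011 = 12.011 g per mole.
12.011/110.807 = 0.1084 → 10.84%.

10.84 mass %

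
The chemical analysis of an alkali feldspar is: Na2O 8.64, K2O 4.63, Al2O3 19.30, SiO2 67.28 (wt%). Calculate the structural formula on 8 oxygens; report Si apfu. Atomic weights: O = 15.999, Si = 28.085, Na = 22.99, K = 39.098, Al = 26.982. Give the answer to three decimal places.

2.990 Si apfu

Na2O (M=61.979): mol = 0.13940; Na = 0.27880, O = 0.13940.
K2O (M=94.195): mol = 0.04915; K = 0.09830, O = 0.04915.
Al2O3 (M=101.961): mol = 0.18929; Al = 0.37858, O = 0.56787.
SiO2 (M=60.083): mol = 1.11978; Si = 1.11978, O = 2.23956.
ΣO = 2.99598; factor = 8/ΣO = 2.67024.
Si apfu = 1.11978 × 2.67024 = 2.990.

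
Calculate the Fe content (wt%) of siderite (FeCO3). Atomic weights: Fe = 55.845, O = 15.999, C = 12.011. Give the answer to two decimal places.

M(FeCO3) = 115.853 g/mol.
Fe contributes 1 × 55.845 = 55.845 g per mole.
55.845/115.853 = 0.4820 → 48.20%.

48.20 wt%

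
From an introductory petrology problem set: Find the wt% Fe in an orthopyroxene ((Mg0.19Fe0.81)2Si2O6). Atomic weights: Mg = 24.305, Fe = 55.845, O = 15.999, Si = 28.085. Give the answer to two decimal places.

35.92 mass %

Formula mass = 0.38*24.305 + 1.62*55.845 + 2*28.085 + 6*15.999 = 251.869 g/mol, of which 90.469 g is Fe.
So Fe makes up 90.469/251.869 = 0.3592 of the mass, i.e. 35.92%.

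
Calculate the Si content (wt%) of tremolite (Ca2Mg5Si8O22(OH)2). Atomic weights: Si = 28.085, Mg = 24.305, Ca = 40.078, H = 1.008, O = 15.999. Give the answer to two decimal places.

M(Ca2Mg5Si8O22(OH)2) = 812.353 g/mol.
Si contributes 8 × 28.085 = 224.680 g per mole.
224.680/812.353 = 0.2766 → 27.66%.

27.66 wt%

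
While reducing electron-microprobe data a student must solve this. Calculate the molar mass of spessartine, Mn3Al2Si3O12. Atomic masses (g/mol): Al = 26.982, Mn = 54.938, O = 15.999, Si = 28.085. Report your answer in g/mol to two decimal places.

495.02 g/mol

Mn: 3 × 54.938 = 164.8140
Al: 2 × 26.982 = 53.9640
Si: 3 × 28.085 = 84.2550
O: 12 × 15.999 = 191.9880
Summing the contributions gives the formula mass.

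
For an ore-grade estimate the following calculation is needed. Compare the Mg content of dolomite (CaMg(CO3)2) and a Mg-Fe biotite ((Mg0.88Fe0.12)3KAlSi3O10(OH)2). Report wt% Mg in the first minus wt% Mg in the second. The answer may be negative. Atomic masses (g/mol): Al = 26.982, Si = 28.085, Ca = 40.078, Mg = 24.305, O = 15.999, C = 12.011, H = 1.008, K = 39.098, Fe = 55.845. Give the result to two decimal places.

M(CaMg(CO3)2) = 184.399 g/mol, so wt% Mg = 24.305/184.399 × 100 = 13.18%.
M((Mg0.88Fe0.12)3KAlSi3O10(OH)2) = 428.608 g/mol, so wt% Mg = 64.165/428.608 × 100 = 14.97%.
13.18 − 14.97 = -1.79 pp.

-1.79 percentage points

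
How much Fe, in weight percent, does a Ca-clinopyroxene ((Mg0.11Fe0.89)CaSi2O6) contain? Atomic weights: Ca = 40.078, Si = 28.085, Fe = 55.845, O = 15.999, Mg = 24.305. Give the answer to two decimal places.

20.32 weight percent

Formula mass = 0.11×24.305 + 0.89×55.845 + 1×40.078 + 2×28.085 + 6×15.999 = 244.618 g/mol, of which 49.702 g is Fe.
So Fe makes up 49.702/244.618 = 0.2032 of the mass, i.e. 20.32%.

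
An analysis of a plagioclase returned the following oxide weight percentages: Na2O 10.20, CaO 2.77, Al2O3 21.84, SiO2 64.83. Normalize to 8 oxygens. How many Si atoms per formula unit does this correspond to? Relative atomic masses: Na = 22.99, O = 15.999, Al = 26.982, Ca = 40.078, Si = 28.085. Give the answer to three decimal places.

10.20 wt% Na2O ÷ 61.979 g/mol = 0.16457 mol, giving 0.32914 Na and 0.16457 O.
2.77 wt% CaO ÷ 56.077 g/mol = 0.04940 mol, giving 0.04940 Ca and 0.04940 O.
21.84 wt% Al2O3 ÷ 101.961 g/mol = 0.21420 mol, giving 0.42840 Al and 0.64260 O.
64.83 wt% SiO2 ÷ 60.083 g/mol = 1.07901 mol, giving 1.07901 Si and 2.15802 O.
Oxygen sums to 3.01459; scaling by 8/3.01459 = 2.65376 puts the formula on 8 O.
Si: 1.07901 × 2.65376 = 2.863 atoms per formula unit.

2.863 Si apfu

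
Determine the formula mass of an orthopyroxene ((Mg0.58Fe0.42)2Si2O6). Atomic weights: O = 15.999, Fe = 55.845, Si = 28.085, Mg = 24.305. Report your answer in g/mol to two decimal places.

The formula mass is the sum 1.16*24.305 + 0.84*55.845 + 2*28.085 + 6*15.999.

227.27 g/mol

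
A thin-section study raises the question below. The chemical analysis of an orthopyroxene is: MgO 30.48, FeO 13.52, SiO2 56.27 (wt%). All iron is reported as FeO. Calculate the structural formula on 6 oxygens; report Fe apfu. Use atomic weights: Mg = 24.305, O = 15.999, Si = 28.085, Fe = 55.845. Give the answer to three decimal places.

0.401 Fe apfu

MgO: 30.48/40.304 = 0.75625 mol → 0.75625 mol Mg, 0.75625 mol O.
FeO: 13.52/71.844 = 0.18819 mol → 0.18819 mol Fe, 0.18819 mol O.
SiO2: 56.27/60.083 = 0.93654 mol → 0.93654 mol Si, 1.87308 mol O.
Total oxygen = 2.81752 mol. Normalization factor = 6/2.81752 = 2.12953.
Fe per 6 O = 0.18819 × 2.12953 = 0.401.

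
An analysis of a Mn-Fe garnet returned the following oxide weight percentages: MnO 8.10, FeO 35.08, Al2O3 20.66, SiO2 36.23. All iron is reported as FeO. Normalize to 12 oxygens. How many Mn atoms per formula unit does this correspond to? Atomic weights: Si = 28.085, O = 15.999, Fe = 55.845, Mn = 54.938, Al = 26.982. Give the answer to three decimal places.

0.567 Mn apfu

MnO (M=70.937): mol = 0.11419; Mn = 0.11419, O = 0.11419.
FeO (M=71.844): mol = 0.48828; Fe = 0.48828, O = 0.48828.
Al2O3 (M=101.961): mol = 0.20263; Al = 0.40526, O = 0.60789.
SiO2 (M=60.083): mol = 0.60300; Si = 0.60300, O = 1.20600.
ΣO = 2.41636; factor = 12/ΣO = 4.96615.
Mn apfu = 0.11419 × 4.96615 = 0.567.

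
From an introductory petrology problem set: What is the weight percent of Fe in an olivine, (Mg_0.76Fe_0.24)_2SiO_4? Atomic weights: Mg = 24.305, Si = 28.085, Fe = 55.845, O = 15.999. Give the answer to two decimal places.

17.20 weight percent

M((Mg_0.76Fe_0.24)_2SiO_4) = 155.830 g/mol.
Fe contributes 0.48 × 55.845 = 26.806 g per mole.
26.806/155.830 = 0.1720 → 17.20%.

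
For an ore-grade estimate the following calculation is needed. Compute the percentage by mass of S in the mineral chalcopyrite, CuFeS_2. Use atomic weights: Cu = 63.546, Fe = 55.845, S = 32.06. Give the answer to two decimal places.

M(CuFeS_2) = 183.511 g/mol.
S contributes 2 × 32.06 = 64.120 g per mole.
64.120/183.511 = 0.3494 → 34.94%.

34.94 wt%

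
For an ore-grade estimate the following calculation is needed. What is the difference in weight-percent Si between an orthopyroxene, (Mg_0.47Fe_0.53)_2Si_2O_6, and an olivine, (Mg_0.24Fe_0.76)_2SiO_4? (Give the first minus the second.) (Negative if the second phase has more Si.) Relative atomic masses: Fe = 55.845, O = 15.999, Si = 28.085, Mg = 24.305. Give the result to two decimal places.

Si in (Mg_0.47Fe_0.53)_2Si_2O_6: molar mass 234.206 g/mol; 2×28.085 = 56.170 g → 23.98 wt%.
Si in (Mg_0.24Fe_0.76)_2SiO_4: molar mass 188.632 g/mol; 1×28.085 = 28.085 g → 14.89 wt%.
Difference = 23.98 − 14.89 = 9.09 percentage points.

9.09 percentage points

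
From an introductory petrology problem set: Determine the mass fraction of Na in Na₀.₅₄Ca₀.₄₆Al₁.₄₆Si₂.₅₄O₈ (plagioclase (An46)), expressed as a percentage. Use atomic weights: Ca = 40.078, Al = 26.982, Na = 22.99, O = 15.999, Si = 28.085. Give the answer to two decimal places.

Molar mass of Na₀.₅₄Ca₀.₄₆Al₁.₄₆Si₂.₅₄O₈: 0.54*22.99 + 0.46*40.078 + 1.46*26.982 + 2.54*28.085 + 8*15.999 = 269.572 g/mol.
Mass of Na per formula unit: 0.54 × 22.99 = 12.415 g.
Weight fraction Na = 12.415 / 269.572 = 0.0461.

4.61 wt%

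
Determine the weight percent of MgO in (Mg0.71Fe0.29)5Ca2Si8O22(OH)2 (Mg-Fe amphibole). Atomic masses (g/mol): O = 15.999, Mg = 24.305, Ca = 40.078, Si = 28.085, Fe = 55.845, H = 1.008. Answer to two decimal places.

Formula mass = 858.086 g/mol.
3.55 Mg → 3.5500 mol MgO per formula unit; M(MgO) = 40.304, so MgO mass = 143.079 g.
143.079/858.086 × 100 = 16.67 wt%.

16.67 wt%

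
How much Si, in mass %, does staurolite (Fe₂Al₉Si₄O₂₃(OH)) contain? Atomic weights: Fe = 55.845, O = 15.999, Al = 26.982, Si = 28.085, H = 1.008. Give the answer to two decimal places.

13.19 mass %

Molar mass of Fe₂Al₉Si₄O₂₃(OH): 2·55.845 + 9·26.982 + 4·28.085 + 24·15.999 + 1·1.008 = 851.852 g/mol.
Mass of Si per formula unit: 4 × 28.085 = 112.340 g.
Weight fraction Si = 112.340 / 851.852 = 0.1319.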